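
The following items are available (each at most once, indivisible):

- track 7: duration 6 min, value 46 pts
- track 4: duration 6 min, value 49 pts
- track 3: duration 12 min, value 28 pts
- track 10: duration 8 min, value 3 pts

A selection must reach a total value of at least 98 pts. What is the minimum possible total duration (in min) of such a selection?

Subsets with value ≥ 98, sorted by total duration:
- track 7+track 4+track 10: duration 20, value 98
- track 7+track 4+track 3: duration 24, value 123
- track 7+track 4+track 3+track 10: duration 32, value 126
Minimum duration: 20 min.

20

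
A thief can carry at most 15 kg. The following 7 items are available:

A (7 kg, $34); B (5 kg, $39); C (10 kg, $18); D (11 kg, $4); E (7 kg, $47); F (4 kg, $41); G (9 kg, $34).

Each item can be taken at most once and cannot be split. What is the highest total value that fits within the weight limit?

Check high-value combinations within 15 kg:
- E+F: weight 7+4=11, value 47+41=88
- B+E: weight 5+7=12, value 39+47=86
- A+E: weight 7+7=14, value 34+47=81
Best: $88.

$88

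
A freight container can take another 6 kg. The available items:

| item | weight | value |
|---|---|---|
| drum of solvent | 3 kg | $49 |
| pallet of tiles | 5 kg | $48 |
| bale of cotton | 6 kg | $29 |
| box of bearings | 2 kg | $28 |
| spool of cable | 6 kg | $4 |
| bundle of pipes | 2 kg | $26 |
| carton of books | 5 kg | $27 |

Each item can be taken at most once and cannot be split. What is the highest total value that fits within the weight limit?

Check high-value combinations within 6 kg:
- drum of solvent+box of bearings: weight 3+2=5, value 49+28=77
- drum of solvent+bundle of pipes: weight 3+2=5, value 49+26=75
- box of bearings+bundle of pipes: weight 2+2=4, value 28+26=54
- drum of solvent: weight 3, value 49
Best: $77.

$77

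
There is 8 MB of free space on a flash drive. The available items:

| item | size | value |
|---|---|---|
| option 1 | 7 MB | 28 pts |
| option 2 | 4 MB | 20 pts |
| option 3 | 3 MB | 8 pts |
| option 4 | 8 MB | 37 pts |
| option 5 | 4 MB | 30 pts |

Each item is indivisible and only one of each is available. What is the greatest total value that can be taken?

50 pts

Check high-value combinations within 8 MB:
- option 2+option 5: size 4+4=8, value 20+30=50
- option 3+option 5: size 3+4=7, value 8+30=38
- option 4: size 8, value 37
Best: 50 pts.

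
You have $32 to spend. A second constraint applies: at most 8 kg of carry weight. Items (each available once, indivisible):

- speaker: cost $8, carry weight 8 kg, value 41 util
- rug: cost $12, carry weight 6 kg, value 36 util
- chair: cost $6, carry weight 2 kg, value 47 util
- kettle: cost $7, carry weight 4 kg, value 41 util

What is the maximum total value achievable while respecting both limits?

Feasible sets respecting both limits:
- chair+kettle: cost 13, carry weight 6, value 88
- rug+chair: cost 18, carry weight 8, value 83
- chair: cost 6, carry weight 2, value 47
Best: 88 util.

88 util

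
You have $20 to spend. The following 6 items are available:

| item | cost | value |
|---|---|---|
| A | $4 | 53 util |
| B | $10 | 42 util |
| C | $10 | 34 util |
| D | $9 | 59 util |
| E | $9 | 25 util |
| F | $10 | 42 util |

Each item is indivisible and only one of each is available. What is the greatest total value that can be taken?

Check high-value combinations within $20:
- A+D: cost 4+9=13, value 53+59=112
- B+D: cost 10+9=19, value 42+59=101
- D+F: cost 9+10=19, value 59+42=101
Best: 112 util.

112 util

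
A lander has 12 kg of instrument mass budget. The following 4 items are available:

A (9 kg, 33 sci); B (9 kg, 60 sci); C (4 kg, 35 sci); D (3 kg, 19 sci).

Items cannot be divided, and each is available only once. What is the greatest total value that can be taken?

79 sci

Check high-value combinations within 12 kg:
- B+D: mass 9+3=12, value 60+19=79
- B: mass 9, value 60
- C+D: mass 4+3=7, value 35+19=54
- A+D: mass 9+3=12, value 33+19=52
- C: mass 4, value 35
Best: 79 sci.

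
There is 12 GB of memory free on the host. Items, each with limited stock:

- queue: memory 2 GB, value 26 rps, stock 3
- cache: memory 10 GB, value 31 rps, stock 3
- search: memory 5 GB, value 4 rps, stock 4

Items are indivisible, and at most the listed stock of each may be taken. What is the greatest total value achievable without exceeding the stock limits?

Top feasible selections:
- 3×queue + 1×search: memory 11, value 82
- 3×queue: memory 6, value 78
- 1×queue + 1×cache: memory 12, value 57
Best: 82 rps.

82 rps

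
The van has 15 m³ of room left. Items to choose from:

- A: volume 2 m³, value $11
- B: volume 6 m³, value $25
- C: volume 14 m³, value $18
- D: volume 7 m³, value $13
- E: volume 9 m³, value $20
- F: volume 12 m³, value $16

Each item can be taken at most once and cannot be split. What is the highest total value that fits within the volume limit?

$49

Check high-value combinations within 15 m³:
- A+B+D: volume 2+6+7=15, value 11+25+13=49
- B+E: volume 6+9=15, value 25+20=45
- B+D: volume 6+7=13, value 25+13=38
- A+B: volume 2+6=8, value 11+25=36
Best: $49.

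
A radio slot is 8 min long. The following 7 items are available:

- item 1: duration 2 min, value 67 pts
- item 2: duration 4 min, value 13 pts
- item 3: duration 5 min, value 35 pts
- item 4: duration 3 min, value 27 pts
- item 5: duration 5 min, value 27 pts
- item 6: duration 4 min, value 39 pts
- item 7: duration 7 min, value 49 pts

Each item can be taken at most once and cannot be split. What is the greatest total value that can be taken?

106 pts

This is a 0/1 knapsack; check combinations near the capacity.
- item 1+item 6: duration 2+4=6, value 67+39=106
- item 1+item 3: duration 2+5=7, value 67+35=102
- item 1+item 4: duration 2+3=5, value 67+27=94
- item 1+item 5: duration 2+5=7, value 67+27=94
Best: 106 pts.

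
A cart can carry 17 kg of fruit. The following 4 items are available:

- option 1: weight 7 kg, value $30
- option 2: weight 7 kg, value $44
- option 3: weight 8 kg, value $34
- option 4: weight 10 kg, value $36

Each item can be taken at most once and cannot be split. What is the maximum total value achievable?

$80

Check high-value combinations within 17 kg:
- option 2+option 4: weight 7+10=17, value 44+36=80
- option 2+option 3: weight 7+8=15, value 44+34=78
- option 1+option 2: weight 7+7=14, value 30+44=74
Best: $80.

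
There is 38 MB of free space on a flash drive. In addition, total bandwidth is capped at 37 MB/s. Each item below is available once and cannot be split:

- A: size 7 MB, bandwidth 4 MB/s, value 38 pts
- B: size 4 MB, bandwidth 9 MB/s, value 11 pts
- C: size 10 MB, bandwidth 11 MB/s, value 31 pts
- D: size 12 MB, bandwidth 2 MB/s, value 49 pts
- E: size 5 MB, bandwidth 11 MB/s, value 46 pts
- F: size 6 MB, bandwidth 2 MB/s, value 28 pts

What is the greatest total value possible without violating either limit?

175 pts

Feasible sets respecting both limits:
- A+B+C+D+E: size 38, bandwidth 37, value 175
- A+B+D+E+F: size 34, bandwidth 28, value 172
- B+C+D+E+F: size 37, bandwidth 35, value 165
- A+C+D+E: size 34, bandwidth 28, value 164
Best: 175 pts.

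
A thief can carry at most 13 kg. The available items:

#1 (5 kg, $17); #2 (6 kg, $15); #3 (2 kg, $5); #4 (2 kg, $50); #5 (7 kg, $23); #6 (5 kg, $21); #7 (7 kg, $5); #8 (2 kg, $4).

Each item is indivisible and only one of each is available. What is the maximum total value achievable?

$88

Check high-value combinations within 13 kg:
- #1+#4+#6: weight 5+2+5=12, value 17+50+21=88
- #2+#4+#6: weight 6+2+5=13, value 15+50+21=86
- #1+#2+#4: weight 5+6+2=13, value 17+15+50=82
Best: $88.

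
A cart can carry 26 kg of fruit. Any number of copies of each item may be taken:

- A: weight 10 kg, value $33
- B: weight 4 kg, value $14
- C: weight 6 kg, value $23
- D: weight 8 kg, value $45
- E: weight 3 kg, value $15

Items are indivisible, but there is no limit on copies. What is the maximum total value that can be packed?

Best value-per-unit is D at 45/8, and filling with it alone uses weight 3×8=24. No mix of the others beats 3×45 = 135.

$135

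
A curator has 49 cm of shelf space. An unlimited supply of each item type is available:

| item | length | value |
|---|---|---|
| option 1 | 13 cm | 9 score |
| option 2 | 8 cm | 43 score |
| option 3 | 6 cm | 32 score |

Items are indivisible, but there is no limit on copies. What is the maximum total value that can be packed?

Best value-per-unit is option 2 at 43/8, and filling with it alone uses length 6×8=48. No mix of the others beats 6×43 = 258.

258 score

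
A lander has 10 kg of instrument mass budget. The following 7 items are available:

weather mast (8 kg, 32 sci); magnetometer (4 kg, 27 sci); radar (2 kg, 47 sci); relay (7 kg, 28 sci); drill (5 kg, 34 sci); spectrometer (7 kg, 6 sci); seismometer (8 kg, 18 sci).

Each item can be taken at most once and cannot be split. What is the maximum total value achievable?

Check high-value combinations within 10 kg:
- radar+drill: mass 2+5=7, value 47+34=81
- weather mast+radar: mass 8+2=10, value 32+47=79
- radar+relay: mass 2+7=9, value 47+28=75
- magnetometer+radar: mass 4+2=6, value 27+47=74
- radar+seismometer: mass 2+8=10, value 47+18=65
Best: 81 sci.

81 sci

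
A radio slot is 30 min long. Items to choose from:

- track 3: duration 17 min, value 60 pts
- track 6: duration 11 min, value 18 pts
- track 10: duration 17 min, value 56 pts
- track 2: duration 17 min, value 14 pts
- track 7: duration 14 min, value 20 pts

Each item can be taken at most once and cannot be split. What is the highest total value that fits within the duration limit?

Check high-value combinations within 30 min:
- track 3+track 6: duration 17+11=28, value 60+18=78
- track 6+track 10: duration 11+17=28, value 18+56=74
- track 3: duration 17, value 60
- track 10: duration 17, value 56
- track 6+track 7: duration 11+14=25, value 18+20=38
Best: 78 pts.

78 pts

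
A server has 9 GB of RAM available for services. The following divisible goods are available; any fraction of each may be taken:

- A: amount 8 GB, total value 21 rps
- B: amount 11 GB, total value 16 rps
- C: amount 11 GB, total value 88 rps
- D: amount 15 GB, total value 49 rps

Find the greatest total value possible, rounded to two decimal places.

Take in order of value per unit:
- C (88/11 per unit): 9 of 11 → value 9×88/11 = 72.0000, running total 72.00
Total 72.00.

72.00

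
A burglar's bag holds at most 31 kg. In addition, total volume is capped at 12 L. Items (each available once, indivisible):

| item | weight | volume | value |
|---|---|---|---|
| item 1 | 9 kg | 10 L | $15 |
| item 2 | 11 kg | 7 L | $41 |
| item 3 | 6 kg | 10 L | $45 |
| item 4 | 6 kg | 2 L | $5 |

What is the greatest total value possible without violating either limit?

$50

Feasible sets respecting both limits:
- item 3+item 4: weight 12, volume 12, value 50
- item 2+item 4: weight 17, volume 9, value 46
- item 3: weight 6, volume 10, value 45
Best: $50.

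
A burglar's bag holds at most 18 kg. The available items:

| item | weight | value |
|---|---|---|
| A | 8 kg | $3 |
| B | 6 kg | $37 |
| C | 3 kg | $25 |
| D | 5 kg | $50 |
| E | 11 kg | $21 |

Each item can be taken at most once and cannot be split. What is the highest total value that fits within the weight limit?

$112

Check high-value combinations within 18 kg:
- B+C+D: weight 6+3+5=14, value 37+25+50=112
- B+D: weight 6+5=11, value 37+50=87
- A+C+D: weight 8+3+5=16, value 3+25+50=78
Best: $112.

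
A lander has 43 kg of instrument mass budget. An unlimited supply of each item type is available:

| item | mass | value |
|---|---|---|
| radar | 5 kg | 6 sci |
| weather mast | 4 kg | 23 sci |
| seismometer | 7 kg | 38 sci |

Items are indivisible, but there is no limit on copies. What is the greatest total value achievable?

Best value-per-unit is weather mast at 23/4; filling with it alone gives 10×23 = 230.
Optimal mix: 9×weather mast + 1×seismometer → mass 43, value 245.

245 sci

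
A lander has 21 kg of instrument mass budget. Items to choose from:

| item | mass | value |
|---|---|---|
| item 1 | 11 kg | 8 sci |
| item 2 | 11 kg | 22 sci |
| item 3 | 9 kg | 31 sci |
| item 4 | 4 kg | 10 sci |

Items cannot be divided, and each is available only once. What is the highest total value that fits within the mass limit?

53 sci

This is a 0/1 knapsack; check combinations near the capacity.
- item 2+item 3: mass 11+9=20, value 22+31=53
- item 3+item 4: mass 9+4=13, value 31+10=41
- item 1+item 3: mass 11+9=20, value 8+31=39
- item 2+item 4: mass 11+4=15, value 22+10=32
- item 3: mass 9, value 31
Best: 53 sci.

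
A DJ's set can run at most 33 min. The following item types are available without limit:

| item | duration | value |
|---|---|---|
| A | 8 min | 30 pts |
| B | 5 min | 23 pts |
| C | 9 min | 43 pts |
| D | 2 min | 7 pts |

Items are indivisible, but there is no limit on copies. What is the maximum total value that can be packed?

Best value-per-unit is C at 43/9; filling with it alone gives 3×43 = 129.
Optimal mix: 3×B + 2×C → duration 33, value 155.

155 pts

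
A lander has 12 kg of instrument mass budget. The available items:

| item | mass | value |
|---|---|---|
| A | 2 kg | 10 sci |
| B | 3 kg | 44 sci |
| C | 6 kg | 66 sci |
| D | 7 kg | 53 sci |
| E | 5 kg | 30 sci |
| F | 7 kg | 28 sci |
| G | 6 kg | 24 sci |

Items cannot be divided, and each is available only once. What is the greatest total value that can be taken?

120 sci

Check high-value combinations within 12 kg:
- A+B+C: mass 2+3+6=11, value 10+44+66=120
- B+C: mass 3+6=9, value 44+66=110
- A+B+D: mass 2+3+7=12, value 10+44+53=107
- B+D: mass 3+7=10, value 44+53=97
Best: 120 sci.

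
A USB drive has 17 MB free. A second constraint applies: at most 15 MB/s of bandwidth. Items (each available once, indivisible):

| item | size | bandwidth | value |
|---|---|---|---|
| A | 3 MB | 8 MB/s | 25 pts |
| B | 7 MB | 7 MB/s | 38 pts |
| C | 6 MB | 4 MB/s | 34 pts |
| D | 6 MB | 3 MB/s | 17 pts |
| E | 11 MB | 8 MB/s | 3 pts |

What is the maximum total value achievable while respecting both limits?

76 pts

Feasible sets respecting both limits:
- A+C+D: size 15, bandwidth 15, value 76
- B+C: size 13, bandwidth 11, value 72
- A+B: size 10, bandwidth 15, value 63
- A+C: size 9, bandwidth 12, value 59
Best: 76 pts.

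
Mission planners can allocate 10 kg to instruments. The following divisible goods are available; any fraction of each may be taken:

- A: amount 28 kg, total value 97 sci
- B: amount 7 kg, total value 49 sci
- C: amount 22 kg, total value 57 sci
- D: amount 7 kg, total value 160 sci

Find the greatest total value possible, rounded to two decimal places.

181.00

Take in order of value per unit:
- D (160/7 per unit): all 7 → value 160, running total 160.00
- B (49/7 per unit): 3 of 7 → value 3×49/7 = 21.0000, running total 181.00
Total 181.00.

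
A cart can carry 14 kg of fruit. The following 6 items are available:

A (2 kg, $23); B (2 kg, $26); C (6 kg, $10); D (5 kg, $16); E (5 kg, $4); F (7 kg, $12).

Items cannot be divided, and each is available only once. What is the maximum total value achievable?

Check high-value combinations within 14 kg:
- A+B+D+E: weight 2+2+5+5=14, value 23+26+16+4=69
- A+B+D: weight 2+2+5=9, value 23+26+16=65
- A+B+F: weight 2+2+7=11, value 23+26+12=61
Best: $69.

$69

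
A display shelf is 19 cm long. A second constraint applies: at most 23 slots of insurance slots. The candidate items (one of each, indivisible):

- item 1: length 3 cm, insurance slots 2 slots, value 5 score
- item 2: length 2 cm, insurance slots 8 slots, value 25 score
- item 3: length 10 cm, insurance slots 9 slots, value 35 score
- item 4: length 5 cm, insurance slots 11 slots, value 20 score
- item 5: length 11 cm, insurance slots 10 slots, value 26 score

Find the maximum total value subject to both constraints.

Feasible sets respecting both limits:
- item 1+item 2+item 3: length 15, insurance slots 19, value 65
- item 2+item 3: length 12, insurance slots 17, value 60
- item 1+item 3+item 4: length 18, insurance slots 22, value 60
Best: 65 score.

65 score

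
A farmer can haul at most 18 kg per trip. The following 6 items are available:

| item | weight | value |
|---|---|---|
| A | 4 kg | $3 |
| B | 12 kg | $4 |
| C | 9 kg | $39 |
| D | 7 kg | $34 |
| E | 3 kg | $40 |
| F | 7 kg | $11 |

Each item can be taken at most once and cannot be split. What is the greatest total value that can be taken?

$85

Check high-value combinations within 18 kg:
- D+E+F: weight 7+3+7=17, value 34+40+11=85
- A+C+E: weight 4+9+3=16, value 3+39+40=82
- C+E: weight 9+3=12, value 39+40=79
Best: $85.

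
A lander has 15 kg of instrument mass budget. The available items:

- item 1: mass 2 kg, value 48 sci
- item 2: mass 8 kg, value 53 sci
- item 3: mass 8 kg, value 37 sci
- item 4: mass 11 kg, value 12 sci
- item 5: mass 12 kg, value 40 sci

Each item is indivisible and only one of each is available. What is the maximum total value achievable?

101 sci

Check high-value combinations within 15 kg:
- item 1+item 2: mass 2+8=10, value 48+53=101
- item 1+item 5: mass 2+12=14, value 48+40=88
- item 1+item 3: mass 2+8=10, value 48+37=85
Best: 101 sci.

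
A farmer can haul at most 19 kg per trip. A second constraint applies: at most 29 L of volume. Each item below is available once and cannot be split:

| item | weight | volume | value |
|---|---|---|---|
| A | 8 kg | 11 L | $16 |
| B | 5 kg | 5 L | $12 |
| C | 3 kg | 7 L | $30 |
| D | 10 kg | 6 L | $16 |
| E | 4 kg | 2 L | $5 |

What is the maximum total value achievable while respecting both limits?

Feasible sets respecting both limits:
- A+B+C: weight 16, volume 23, value 58
- B+C+D: weight 18, volume 18, value 58
- A+C+E: weight 15, volume 20, value 51
Best: $58.

$58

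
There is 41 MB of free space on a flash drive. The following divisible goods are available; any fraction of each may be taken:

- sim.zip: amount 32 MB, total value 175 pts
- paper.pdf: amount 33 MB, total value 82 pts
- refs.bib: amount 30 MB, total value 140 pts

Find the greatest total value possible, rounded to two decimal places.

217.00

Take in order of value per unit:
- sim.zip (175/32 per unit): all 32 → value 175, running total 175.00
- refs.bib (140/30 per unit): 9 of 30 → value 9×140/30 = 42.0000, running total 217.00
Total 217.00.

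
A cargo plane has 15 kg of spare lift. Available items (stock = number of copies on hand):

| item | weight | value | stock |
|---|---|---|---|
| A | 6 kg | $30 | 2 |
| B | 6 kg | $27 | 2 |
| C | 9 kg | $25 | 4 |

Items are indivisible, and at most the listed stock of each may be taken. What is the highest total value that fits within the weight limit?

$60

Best selections within weight 15 and stock limits:
- 2×A: weight 12, value 60
- 1×A + 1×B: weight 12, value 57
- 1×A + 1×C: weight 15, value 55
- 2×B: weight 12, value 54
Best: $60.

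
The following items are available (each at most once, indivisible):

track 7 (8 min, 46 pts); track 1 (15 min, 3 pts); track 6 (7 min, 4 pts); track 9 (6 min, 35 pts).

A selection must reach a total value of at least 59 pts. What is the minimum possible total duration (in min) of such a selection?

Subsets with value ≥ 59, sorted by total duration:
- track 7+track 9: duration 14, value 81
- track 7+track 6+track 9: duration 21, value 85
- track 7+track 1+track 9: duration 29, value 84
- track 7+track 1+track 6+track 9: duration 36, value 88
Minimum duration: 14 min.

14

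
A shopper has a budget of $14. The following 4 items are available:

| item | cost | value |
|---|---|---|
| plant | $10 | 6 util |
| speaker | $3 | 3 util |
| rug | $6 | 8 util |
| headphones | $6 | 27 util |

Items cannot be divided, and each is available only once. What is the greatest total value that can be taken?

Check high-value combinations within $14:
- rug+headphones: cost 6+6=12, value 8+27=35
- speaker+headphones: cost 3+6=9, value 3+27=30
- headphones: cost 6, value 27
- speaker+rug: cost 3+6=9, value 3+8=11
- plant+speaker: cost 10+3=13, value 6+3=9
Best: 35 util.

35 util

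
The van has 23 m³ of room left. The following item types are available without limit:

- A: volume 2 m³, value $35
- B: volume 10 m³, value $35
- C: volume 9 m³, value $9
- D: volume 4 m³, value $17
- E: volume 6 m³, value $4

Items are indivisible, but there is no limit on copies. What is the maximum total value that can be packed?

$385

Best value-per-unit is A at 35/2, and filling with it alone uses volume 11×2=22. No mix of the others beats 11×35 = 385.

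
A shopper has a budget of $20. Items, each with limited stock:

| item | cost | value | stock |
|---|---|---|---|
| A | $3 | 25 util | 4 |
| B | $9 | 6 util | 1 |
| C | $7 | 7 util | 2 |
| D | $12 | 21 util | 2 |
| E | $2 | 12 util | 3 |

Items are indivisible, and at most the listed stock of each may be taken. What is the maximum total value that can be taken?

136 util

Best selections within cost 20 and stock limits:
- 4×A + 3×E: cost 18, value 136
- 4×A + 2×E: cost 16, value 124
Best: 136 util.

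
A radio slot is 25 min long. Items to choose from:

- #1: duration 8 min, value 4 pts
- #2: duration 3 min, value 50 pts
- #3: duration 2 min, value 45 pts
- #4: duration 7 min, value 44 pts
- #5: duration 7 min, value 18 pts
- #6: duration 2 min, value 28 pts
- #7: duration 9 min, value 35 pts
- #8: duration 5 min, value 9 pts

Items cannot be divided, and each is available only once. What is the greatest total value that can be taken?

202 pts

Check high-value combinations within 25 min:
- #2+#3+#4+#6+#7: duration 3+2+7+2+9=23, value 50+45+44+28+35=202
- #2+#3+#4+#5+#6: duration 3+2+7+7+2=21, value 50+45+44+18+28=185
- #2+#3+#4+#6+#8: duration 3+2+7+2+5=19, value 50+45+44+28+9=176
Best: 202 pts.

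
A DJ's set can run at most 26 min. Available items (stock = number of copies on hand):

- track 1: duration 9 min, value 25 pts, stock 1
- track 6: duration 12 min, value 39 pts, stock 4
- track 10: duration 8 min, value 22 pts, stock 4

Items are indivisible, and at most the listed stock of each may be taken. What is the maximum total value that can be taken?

78 pts

Top feasible selections:
- 2×track 6: duration 24, value 78
- 1×track 1 + 2×track 10: duration 25, value 69
Best: 78 pts.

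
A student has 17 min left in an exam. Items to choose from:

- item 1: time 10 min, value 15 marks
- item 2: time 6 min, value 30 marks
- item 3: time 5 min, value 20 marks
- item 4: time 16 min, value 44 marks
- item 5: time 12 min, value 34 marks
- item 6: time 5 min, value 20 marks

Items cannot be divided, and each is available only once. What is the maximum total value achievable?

70 marks

Check high-value combinations within 17 min:
- item 2+item 3+item 6: time 6+5+5=16, value 30+20+20=70
- item 3+item 5: time 5+12=17, value 20+34=54
- item 5+item 6: time 12+5=17, value 34+20=54
- item 2+item 3: time 6+5=11, value 30+20=50
Best: 70 marks.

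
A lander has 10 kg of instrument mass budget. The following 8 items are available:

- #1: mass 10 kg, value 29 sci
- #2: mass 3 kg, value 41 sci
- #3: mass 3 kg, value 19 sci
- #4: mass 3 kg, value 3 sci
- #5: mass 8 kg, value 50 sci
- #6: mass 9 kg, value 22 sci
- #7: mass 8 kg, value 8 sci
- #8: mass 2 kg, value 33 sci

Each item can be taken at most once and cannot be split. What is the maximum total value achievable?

93 sci

Check high-value combinations within 10 kg:
- #2+#3+#8: mass 3+3+2=8, value 41+19+33=93
- #5+#8: mass 8+2=10, value 50+33=83
- #2+#4+#8: mass 3+3+2=8, value 41+3+33=77
- #2+#8: mass 3+2=5, value 41+33=74
Best: 93 sci.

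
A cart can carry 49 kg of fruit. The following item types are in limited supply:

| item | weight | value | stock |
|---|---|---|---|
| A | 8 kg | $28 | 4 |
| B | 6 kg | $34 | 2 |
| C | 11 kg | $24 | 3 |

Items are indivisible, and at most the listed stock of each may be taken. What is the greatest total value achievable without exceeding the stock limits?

$180

Best selections within weight 49 and stock limits:
- 4×A + 2×B: weight 44, value 180
- 3×A + 2×B + 1×C: weight 47, value 176
- 4×A + 1×B + 1×C: weight 49, value 170
Best: $180.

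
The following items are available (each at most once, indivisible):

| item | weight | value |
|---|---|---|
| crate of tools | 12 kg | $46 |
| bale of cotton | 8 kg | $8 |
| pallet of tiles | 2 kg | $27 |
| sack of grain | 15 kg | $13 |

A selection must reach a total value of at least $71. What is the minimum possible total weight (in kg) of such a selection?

Subsets with value ≥ 71, sorted by total weight:
- crate of tools+pallet of tiles: weight 14, value 73
- crate of tools+bale of cotton+pallet of tiles: weight 22, value 81
- crate of tools+pallet of tiles+sack of grain: weight 29, value 86
- crate of tools+bale of cotton+pallet of tiles+sack of grain: weight 37, value 94
Minimum weight: 14 kg.

14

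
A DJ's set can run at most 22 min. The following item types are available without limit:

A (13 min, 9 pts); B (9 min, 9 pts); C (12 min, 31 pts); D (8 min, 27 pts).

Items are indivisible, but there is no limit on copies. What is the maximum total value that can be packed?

58 pts

Best value-per-unit is D at 27/8; filling with it alone gives 2×27 = 54.
Optimal mix: 1×C + 1×D → duration 20, value 58.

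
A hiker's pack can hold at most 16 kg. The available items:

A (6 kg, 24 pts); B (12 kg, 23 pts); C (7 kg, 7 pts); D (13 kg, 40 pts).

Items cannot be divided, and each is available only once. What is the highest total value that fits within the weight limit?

40 pts

Check high-value combinations within 16 kg:
- D: weight 13, value 40
- A+C: weight 6+7=13, value 24+7=31
- A: weight 6, value 24
Best: 40 pts.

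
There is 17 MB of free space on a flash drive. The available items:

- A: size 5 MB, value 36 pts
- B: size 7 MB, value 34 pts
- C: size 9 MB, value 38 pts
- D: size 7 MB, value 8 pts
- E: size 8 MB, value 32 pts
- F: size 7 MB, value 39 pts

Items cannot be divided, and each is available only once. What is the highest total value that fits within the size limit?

77 pts

Check high-value combinations within 17 MB:
- C+F: size 9+7=16, value 38+39=77
- A+F: size 5+7=12, value 36+39=75
- A+C: size 5+9=14, value 36+38=74
- B+F: size 7+7=14, value 34+39=73
- B+C: size 7+9=16, value 34+38=72
Best: 77 pts.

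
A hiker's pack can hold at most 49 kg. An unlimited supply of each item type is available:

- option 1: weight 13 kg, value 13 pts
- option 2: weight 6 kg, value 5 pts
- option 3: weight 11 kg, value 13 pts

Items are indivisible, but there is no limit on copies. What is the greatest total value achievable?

52 pts

Best value-per-unit is option 3 at 13/11; filling with it alone gives 4×13 = 52.
Optimal mix: 2×option 1 + 2×option 3 → weight 48, value 52.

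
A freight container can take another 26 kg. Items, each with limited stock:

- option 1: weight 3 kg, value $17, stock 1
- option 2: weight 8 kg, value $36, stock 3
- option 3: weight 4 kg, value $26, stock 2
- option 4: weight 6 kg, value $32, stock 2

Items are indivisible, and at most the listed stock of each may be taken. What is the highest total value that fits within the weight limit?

$137

Best selections within weight 26 and stock limits:
- 1×option 1 + 1×option 2 + 2×option 3 + 1×option 4: weight 25, value 137
- 1×option 1 + 2×option 3 + 2×option 4: weight 23, value 133
- 2×option 2 + 1×option 3 + 1×option 4: weight 26, value 130
- 1×option 2 + 1×option 3 + 2×option 4: weight 24, value 126
Best: $137.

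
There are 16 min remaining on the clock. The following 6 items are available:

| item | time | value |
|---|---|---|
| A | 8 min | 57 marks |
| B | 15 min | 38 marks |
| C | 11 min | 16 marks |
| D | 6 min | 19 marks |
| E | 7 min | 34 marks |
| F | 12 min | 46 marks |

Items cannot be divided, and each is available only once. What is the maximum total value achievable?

91 marks

This is a 0/1 knapsack; check combinations near the capacity.
- A+E: time 8+7=15, value 57+34=91
- A+D: time 8+6=14, value 57+19=76
- A: time 8, value 57
- D+E: time 6+7=13, value 19+34=53
- F: time 12, value 46
Best: 91 marks.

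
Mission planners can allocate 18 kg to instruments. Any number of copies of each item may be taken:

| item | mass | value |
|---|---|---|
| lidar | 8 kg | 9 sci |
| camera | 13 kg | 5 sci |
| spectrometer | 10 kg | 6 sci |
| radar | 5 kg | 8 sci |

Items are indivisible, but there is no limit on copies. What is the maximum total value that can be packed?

25 sci

Best value-per-unit is radar at 8/5; filling with it alone gives 3×8 = 24.
Optimal mix: 1×lidar + 2×radar → mass 18, value 25.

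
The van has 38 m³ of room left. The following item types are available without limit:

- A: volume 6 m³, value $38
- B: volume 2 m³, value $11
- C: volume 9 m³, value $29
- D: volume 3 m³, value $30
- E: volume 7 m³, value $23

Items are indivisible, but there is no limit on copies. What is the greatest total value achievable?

$371

Best value-per-unit is D at 30/3; filling with it alone gives 12×30 = 360.
Optimal mix: 1×B + 12×D → volume 38, value 371.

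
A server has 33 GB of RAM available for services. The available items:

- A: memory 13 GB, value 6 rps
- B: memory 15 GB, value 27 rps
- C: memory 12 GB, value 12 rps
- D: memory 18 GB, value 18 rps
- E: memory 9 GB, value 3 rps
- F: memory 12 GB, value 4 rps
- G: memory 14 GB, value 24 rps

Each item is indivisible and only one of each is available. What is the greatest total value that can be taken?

This is a 0/1 knapsack; check combinations near the capacity.
- B+G: memory 15+14=29, value 27+24=51
- B+D: memory 15+18=33, value 27+18=45
- D+G: memory 18+14=32, value 18+24=42
- B+C: memory 15+12=27, value 27+12=39
- C+G: memory 12+14=26, value 12+24=36
Best: 51 rps.

51 rps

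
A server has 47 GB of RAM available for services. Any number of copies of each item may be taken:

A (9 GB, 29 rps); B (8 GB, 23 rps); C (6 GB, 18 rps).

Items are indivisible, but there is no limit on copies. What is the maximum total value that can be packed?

146 rps

Best value-per-unit is A at 29/9; filling with it alone gives 5×29 = 145.
Optimal mix: 3×A + 1×B + 2×C → memory 47, value 146.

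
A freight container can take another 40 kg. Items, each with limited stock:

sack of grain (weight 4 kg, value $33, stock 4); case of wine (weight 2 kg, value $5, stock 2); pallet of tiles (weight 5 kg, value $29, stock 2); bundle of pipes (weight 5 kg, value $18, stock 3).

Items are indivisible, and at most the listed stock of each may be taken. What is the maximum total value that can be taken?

$236

Best selections within weight 40 and stock limits:
- 4×sack of grain + 2×case of wine + 2×pallet of tiles + 2×bundle of pipes: weight 40, value 236
- 4×sack of grain + 1×case of wine + 2×pallet of tiles + 2×bundle of pipes: weight 38, value 231
- 4×sack of grain + 2×pallet of tiles + 2×bundle of pipes: weight 36, value 226
Best: $236.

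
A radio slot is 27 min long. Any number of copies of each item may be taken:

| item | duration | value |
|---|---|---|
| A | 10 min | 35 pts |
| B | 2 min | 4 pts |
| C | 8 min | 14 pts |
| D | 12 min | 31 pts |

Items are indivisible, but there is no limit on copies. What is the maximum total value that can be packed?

82 pts

Best value-per-unit is A at 35/10; filling with it alone gives 2×35 = 70.
Optimal mix: 2×A + 3×B → duration 26, value 82.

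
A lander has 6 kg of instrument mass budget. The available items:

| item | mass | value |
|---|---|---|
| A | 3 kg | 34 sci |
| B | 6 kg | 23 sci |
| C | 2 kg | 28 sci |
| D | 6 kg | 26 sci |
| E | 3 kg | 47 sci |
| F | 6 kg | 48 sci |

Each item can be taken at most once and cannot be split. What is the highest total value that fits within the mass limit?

Check high-value combinations within 6 kg:
- A+E: mass 3+3=6, value 34+47=81
- C+E: mass 2+3=5, value 28+47=75
- A+C: mass 3+2=5, value 34+28=62
- F: mass 6, value 48
Best: 81 sci.

81 sci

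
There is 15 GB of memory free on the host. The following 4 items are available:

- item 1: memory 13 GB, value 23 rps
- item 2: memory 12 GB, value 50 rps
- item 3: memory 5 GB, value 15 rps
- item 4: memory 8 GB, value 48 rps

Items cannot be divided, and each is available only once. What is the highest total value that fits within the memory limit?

This is a 0/1 knapsack; check combinations near the capacity.
- item 3+item 4: memory 5+8=13, value 15+48=63
- item 2: memory 12, value 50
- item 4: memory 8, value 48
- item 1: memory 13, value 23
Best: 63 rps.

63 rps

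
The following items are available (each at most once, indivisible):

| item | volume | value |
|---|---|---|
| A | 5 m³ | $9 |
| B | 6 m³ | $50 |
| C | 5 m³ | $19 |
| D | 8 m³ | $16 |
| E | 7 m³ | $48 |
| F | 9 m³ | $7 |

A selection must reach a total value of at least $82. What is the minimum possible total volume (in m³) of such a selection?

13

Subsets with value ≥ 82, sorted by total volume:
- B+E: volume 13, value 98
- B+C+E: volume 18, value 117
Minimum volume: 13 m³.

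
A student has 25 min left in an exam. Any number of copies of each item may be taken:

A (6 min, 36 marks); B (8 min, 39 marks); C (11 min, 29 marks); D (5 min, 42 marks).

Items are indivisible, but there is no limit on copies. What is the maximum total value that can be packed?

210 marks

Best value-per-unit is D at 42/5, and filling with it alone uses time 5×5=25. No mix of the others beats 5×42 = 210.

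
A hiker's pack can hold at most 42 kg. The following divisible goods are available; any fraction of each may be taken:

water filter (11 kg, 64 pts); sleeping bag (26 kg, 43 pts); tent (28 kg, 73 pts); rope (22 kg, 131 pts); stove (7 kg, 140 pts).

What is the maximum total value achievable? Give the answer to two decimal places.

Take in order of value per unit:
- stove (140/7 per unit): all 7 → value 140, running total 140.00
- rope (131/22 per unit): all 22 → value 131, running total 271.00
- water filter (64/11 per unit): all 11 → value 64, running total 335.00
- tent (73/28 per unit): 2 of 28 → value 2×73/28 = 5.2143, running total 340.21
Total 340.21.

340.21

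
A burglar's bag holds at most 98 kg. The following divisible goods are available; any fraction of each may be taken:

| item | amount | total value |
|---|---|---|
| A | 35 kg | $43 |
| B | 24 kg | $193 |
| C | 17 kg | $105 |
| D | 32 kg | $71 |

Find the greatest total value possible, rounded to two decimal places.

Take in order of value per unit:
- B (193/24 per unit): all 24 → value 193, running total 193.00
- C (105/17 per unit): all 17 → value 105, running total 298.00
- D (71/32 per unit): all 32 → value 71, running total 369.00
- A (43/35 per unit): 25 of 35 → value 25×43/35 = 30.7143, running total 399.71
Total 399.71.

399.71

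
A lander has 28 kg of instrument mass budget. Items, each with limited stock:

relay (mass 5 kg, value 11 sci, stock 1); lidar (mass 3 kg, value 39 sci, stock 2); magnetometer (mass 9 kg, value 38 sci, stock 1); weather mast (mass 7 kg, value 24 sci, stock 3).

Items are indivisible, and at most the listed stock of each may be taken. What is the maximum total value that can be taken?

151 sci

Best selections within mass 28 and stock limits:
- 1×relay + 2×lidar + 1×magnetometer + 1×weather mast: mass 27, value 151
- 2×lidar + 3×weather mast: mass 27, value 150
- 2×lidar + 1×magnetometer + 1×weather mast: mass 22, value 140
- 1×relay + 2×lidar + 2×weather mast: mass 25, value 137
Best: 151 sci.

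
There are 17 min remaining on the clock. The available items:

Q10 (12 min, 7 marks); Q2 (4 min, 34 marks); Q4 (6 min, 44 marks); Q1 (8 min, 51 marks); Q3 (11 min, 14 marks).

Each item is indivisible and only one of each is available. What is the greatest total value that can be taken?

95 marks

This is a 0/1 knapsack; check combinations near the capacity.
- Q4+Q1: time 6+8=14, value 44+51=95
- Q2+Q1: time 4+8=12, value 34+51=85
- Q2+Q4: time 4+6=10, value 34+44=78
Best: 95 marks.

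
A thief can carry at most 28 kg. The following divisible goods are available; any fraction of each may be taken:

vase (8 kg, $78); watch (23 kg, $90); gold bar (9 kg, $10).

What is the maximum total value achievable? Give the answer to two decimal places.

Take in order of value per unit:
- vase (78/8 per unit): all 8 → value 78, running total 78.00
- watch (90/23 per unit): 20 of 23 → value 20×90/23 = 78.2609, running total 156.26
Total 156.26.

156.26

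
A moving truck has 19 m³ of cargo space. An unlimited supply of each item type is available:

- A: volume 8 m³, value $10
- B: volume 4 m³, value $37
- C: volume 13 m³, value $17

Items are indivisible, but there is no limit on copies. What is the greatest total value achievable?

Best value-per-unit is B at 37/4, and filling with it alone uses volume 4×4=16. No mix of the others beats 4×37 = 148.

$148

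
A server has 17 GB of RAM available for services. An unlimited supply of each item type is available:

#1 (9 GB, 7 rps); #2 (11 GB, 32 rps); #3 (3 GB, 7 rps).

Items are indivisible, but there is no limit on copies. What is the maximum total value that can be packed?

46 rps

Best value-per-unit is #2 at 32/11; filling with it alone gives 1×32 = 32.
Optimal mix: 1×#2 + 2×#3 → memory 17, value 46.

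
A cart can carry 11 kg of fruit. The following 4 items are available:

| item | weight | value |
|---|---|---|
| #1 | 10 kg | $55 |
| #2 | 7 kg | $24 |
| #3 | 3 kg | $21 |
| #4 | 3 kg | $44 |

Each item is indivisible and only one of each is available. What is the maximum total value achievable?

Check high-value combinations within 11 kg:
- #2+#4: weight 7+3=10, value 24+44=68
- #3+#4: weight 3+3=6, value 21+44=65
- #1: weight 10, value 55
- #2+#3: weight 7+3=10, value 24+21=45
- #4: weight 3, value 44
Best: $68.

$68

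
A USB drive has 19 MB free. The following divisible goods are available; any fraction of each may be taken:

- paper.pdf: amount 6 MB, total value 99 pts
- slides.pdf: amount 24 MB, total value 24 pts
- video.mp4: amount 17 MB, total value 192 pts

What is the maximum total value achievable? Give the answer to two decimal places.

Take in order of value per unit:
- paper.pdf (99/6 per unit): all 6 → value 99, running total 99.00
- video.mp4 (192/17 per unit): 13 of 17 → value 13×192/17 = 146.8235, running total 245.82
Total 245.82.

245.82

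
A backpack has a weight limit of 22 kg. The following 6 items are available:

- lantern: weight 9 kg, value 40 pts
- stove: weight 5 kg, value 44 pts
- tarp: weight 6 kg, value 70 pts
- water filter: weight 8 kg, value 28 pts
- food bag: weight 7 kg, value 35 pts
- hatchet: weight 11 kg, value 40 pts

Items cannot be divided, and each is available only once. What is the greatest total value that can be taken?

154 pts

Check high-value combinations within 22 kg:
- lantern+stove+tarp: weight 9+5+6=20, value 40+44+70=154
- stove+tarp+hatchet: weight 5+6+11=22, value 44+70+40=154
- stove+tarp+food bag: weight 5+6+7=18, value 44+70+35=149
- lantern+tarp+food bag: weight 9+6+7=22, value 40+70+35=145
- stove+tarp+water filter: weight 5+6+8=19, value 44+70+28=142
Best: 154 pts.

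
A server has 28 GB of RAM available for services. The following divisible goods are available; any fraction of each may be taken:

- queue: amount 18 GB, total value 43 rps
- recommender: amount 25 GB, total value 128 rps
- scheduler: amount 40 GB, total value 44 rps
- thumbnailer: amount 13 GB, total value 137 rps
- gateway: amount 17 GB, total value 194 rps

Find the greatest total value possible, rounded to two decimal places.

309.92

Take in order of value per unit:
- gateway (194/17 per unit): all 17 → value 194, running total 194.00
- thumbnailer (137/13 per unit): 11 of 13 → value 11×137/13 = 115.9231, running total 309.92
Total 309.92.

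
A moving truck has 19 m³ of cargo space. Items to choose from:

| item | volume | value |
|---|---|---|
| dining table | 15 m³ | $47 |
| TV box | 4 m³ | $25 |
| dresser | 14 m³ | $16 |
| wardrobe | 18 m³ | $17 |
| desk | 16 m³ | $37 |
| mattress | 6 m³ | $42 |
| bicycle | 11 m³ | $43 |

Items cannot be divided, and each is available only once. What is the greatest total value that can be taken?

$85

Check high-value combinations within 19 m³:
- mattress+bicycle: volume 6+11=17, value 42+43=85
- dining table+TV box: volume 15+4=19, value 47+25=72
- TV box+bicycle: volume 4+11=15, value 25+43=68
- TV box+mattress: volume 4+6=10, value 25+42=67
Best: $85.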